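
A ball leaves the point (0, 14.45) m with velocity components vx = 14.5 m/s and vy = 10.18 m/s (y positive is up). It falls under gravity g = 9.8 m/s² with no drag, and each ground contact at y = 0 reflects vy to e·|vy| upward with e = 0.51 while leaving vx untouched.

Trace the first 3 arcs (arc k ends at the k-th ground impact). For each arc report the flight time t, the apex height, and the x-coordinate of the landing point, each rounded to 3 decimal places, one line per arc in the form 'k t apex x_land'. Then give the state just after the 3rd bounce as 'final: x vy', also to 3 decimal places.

1 3.046 19.737 44.164
2 2.047 5.134 73.847
3 1.044 1.335 88.986
final: 88.986 2.609

Arc 1: start y=14.450, vy=10.180 → t=3.046, apex=19.737, x_land=44.164, impact vy=-19.669
  bounce: vy ← 0.51·19.669 = 10.031
Arc 2: start y=0.000, vy=10.031 → t=2.047, apex=5.134, x_land=73.847, impact vy=-10.031
  bounce: vy ← 0.51·10.031 = 5.116
Arc 3: start y=0.000, vy=5.116 → t=1.044, apex=1.335, x_land=88.986, impact vy=-5.116
  bounce: vy ← 0.51·5.116 = 2.609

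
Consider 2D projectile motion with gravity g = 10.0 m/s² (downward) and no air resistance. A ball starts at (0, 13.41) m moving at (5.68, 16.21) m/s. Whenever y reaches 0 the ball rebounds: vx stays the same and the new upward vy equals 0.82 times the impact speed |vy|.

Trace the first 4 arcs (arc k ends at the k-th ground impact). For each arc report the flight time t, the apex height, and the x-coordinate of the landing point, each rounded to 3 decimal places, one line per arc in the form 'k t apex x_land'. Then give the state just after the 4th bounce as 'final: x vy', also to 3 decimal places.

Arc 1: start y=13.410, vy=16.210 → t=3.925, apex=26.548, x_land=22.296, impact vy=-23.043
  bounce: vy ← 0.82·23.043 = 18.895
Arc 2: start y=0.000, vy=18.895 → t=3.779, apex=17.851, x_land=43.760, impact vy=-18.895
  bounce: vy ← 0.82·18.895 = 15.494
Arc 3: start y=0.000, vy=15.494 → t=3.099, apex=12.003, x_land=61.361, impact vy=-15.494
  bounce: vy ← 0.82·15.494 = 12.705
Arc 4: start y=0.000, vy=12.705 → t=2.541, apex=8.071, x_land=75.794, impact vy=-12.705
  bounce: vy ← 0.82·12.705 = 10.418

1 3.925 26.548 22.296
2 3.779 17.851 43.760
3 3.099 12.003 61.361
4 2.541 8.071 75.794
final: 75.794 10.418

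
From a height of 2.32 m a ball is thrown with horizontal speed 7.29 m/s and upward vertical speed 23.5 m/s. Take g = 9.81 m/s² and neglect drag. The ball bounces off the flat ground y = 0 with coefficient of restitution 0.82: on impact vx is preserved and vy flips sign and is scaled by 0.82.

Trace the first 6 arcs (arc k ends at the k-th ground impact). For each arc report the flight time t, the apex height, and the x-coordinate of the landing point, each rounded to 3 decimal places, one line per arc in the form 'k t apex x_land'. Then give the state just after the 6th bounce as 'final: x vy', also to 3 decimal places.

Arc 1: start y=2.320, vy=23.500 → t=4.888, apex=30.467, x_land=35.632, impact vy=-24.449
  bounce: vy ← 0.82·24.449 = 20.048
Arc 2: start y=0.000, vy=20.048 → t=4.087, apex=20.486, x_land=65.429, impact vy=-20.048
  bounce: vy ← 0.82·20.048 = 16.440
Arc 3: start y=0.000, vy=16.440 → t=3.352, apex=13.775, x_land=89.862, impact vy=-16.440
  bounce: vy ← 0.82·16.440 = 13.481
Arc 4: start y=0.000, vy=13.481 → t=2.748, apex=9.262, x_land=109.897, impact vy=-13.481
  bounce: vy ← 0.82·13.481 = 11.054
Arc 5: start y=0.000, vy=11.054 → t=2.254, apex=6.228, x_land=126.326, impact vy=-11.054
  bounce: vy ← 0.82·11.054 = 9.064
Arc 6: start y=0.000, vy=9.064 → t=1.848, apex=4.188, x_land=139.798, impact vy=-9.064
  bounce: vy ← 0.82·9.064 = 7.433

1 4.888 30.467 35.632
2 4.087 20.486 65.429
3 3.352 13.775 89.862
4 2.748 9.262 109.897
5 2.254 6.228 126.326
6 1.848 4.188 139.798
final: 139.798 7.433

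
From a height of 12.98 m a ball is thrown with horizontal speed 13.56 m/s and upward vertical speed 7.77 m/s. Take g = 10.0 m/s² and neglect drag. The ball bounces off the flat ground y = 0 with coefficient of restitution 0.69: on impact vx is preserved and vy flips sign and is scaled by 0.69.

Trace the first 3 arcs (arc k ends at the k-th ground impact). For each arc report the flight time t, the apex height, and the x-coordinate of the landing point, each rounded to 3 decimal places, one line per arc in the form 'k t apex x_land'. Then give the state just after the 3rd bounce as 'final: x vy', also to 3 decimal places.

Arc 1: start y=12.980, vy=7.770 → t=2.566, apex=15.999, x_land=34.792, impact vy=-17.888
  bounce: vy ← 0.69·17.888 = 12.343
Arc 2: start y=0.000, vy=12.343 → t=2.469, apex=7.617, x_land=68.265, impact vy=-12.343
  bounce: vy ← 0.69·12.343 = 8.516
Arc 3: start y=0.000, vy=8.516 → t=1.703, apex=3.626, x_land=91.361, impact vy=-8.516
  bounce: vy ← 0.69·8.516 = 5.876

1 2.566 15.999 34.792
2 2.469 7.617 68.265
3 1.703 3.626 91.361
final: 91.361 5.876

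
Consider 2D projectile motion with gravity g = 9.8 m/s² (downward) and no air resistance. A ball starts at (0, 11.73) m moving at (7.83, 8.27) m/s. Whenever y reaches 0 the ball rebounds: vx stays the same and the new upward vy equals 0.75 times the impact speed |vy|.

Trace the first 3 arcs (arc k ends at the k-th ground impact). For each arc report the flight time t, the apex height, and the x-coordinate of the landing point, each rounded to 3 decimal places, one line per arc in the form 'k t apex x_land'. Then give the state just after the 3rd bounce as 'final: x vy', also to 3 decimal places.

1 2.606 15.219 20.407
2 2.644 8.561 41.106
3 1.983 4.816 56.631
final: 56.631 7.286

Arc 1: start y=11.730, vy=8.270 → t=2.606, apex=15.219, x_land=20.407, impact vy=-17.271
  bounce: vy ← 0.75·17.271 = 12.954
Arc 2: start y=0.000, vy=12.954 → t=2.644, apex=8.561, x_land=41.106, impact vy=-12.954
  bounce: vy ← 0.75·12.954 = 9.715
Arc 3: start y=0.000, vy=9.715 → t=1.983, apex=4.816, x_land=56.631, impact vy=-9.715
  bounce: vy ← 0.75·9.715 = 7.286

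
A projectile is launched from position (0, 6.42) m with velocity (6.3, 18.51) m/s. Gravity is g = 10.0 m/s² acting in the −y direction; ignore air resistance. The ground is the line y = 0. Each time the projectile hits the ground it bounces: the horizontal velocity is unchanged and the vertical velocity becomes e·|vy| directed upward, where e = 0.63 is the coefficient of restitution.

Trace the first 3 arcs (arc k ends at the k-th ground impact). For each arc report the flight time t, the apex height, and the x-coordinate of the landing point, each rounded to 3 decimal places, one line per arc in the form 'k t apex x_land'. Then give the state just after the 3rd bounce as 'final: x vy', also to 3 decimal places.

Arc 1: start y=6.420, vy=18.510 → t=4.021, apex=23.551, x_land=25.334, impact vy=-21.703
  bounce: vy ← 0.63·21.703 = 13.673
Arc 2: start y=0.000, vy=13.673 → t=2.735, apex=9.347, x_land=42.562, impact vy=-13.673
  bounce: vy ← 0.63·13.673 = 8.614
Arc 3: start y=0.000, vy=8.614 → t=1.723, apex=3.710, x_land=53.416, impact vy=-8.614
  bounce: vy ← 0.63·8.614 = 5.427

1 4.021 23.551 25.334
2 2.735 9.347 42.562
3 1.723 3.710 53.416
final: 53.416 5.427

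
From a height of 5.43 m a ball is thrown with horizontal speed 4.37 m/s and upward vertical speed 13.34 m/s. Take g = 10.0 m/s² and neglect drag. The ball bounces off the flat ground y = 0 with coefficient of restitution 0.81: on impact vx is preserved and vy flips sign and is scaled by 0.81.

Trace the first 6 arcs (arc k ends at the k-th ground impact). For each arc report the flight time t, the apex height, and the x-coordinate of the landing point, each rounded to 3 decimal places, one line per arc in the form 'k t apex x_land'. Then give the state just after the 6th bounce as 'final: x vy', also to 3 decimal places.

1 3.027 14.328 13.227
2 2.742 9.400 25.211
3 2.221 6.168 34.918
4 1.799 4.047 42.781
5 1.457 2.655 49.150
6 1.180 1.742 54.308
final: 54.308 4.781

Arc 1: start y=5.430, vy=13.340 → t=3.027, apex=14.328, x_land=13.227, impact vy=-16.928
  bounce: vy ← 0.81·16.928 = 13.712
Arc 2: start y=0.000, vy=13.712 → t=2.742, apex=9.400, x_land=25.211, impact vy=-13.712
  bounce: vy ← 0.81·13.712 = 11.106
Arc 3: start y=0.000, vy=11.106 → t=2.221, apex=6.168, x_land=34.918, impact vy=-11.106
  bounce: vy ← 0.81·11.106 = 8.996
Arc 4: start y=0.000, vy=8.996 → t=1.799, apex=4.047, x_land=42.781, impact vy=-8.996
  bounce: vy ← 0.81·8.996 = 7.287
Arc 5: start y=0.000, vy=7.287 → t=1.457, apex=2.655, x_land=49.150, impact vy=-7.287
  bounce: vy ← 0.81·7.287 = 5.902
Arc 6: start y=0.000, vy=5.902 → t=1.180, apex=1.742, x_land=54.308, impact vy=-5.902
  bounce: vy ← 0.81·5.902 = 4.781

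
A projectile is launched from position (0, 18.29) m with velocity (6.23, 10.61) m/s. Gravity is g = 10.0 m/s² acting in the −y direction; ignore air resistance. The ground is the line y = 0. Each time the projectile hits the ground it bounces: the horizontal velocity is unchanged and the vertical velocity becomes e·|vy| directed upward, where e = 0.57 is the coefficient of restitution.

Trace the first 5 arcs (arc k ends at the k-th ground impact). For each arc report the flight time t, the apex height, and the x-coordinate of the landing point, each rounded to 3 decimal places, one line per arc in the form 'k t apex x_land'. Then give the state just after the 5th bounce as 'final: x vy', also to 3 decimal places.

1 3.248 23.919 20.236
2 2.493 7.771 35.770
3 1.421 2.525 44.624
4 0.810 0.820 49.671
5 0.462 0.267 52.548
final: 52.548 1.316

Arc 1: start y=18.290, vy=10.610 → t=3.248, apex=23.919, x_land=20.236, impact vy=-21.872
  bounce: vy ← 0.57·21.872 = 12.467
Arc 2: start y=0.000, vy=12.467 → t=2.493, apex=7.771, x_land=35.770, impact vy=-12.467
  bounce: vy ← 0.57·12.467 = 7.106
Arc 3: start y=0.000, vy=7.106 → t=1.421, apex=2.525, x_land=44.624, impact vy=-7.106
  bounce: vy ← 0.57·7.106 = 4.050
Arc 4: start y=0.000, vy=4.050 → t=0.810, apex=0.820, x_land=49.671, impact vy=-4.050
  bounce: vy ← 0.57·4.050 = 2.309
Arc 5: start y=0.000, vy=2.309 → t=0.462, apex=0.267, x_land=52.548, impact vy=-2.309
  bounce: vy ← 0.57·2.309 = 1.316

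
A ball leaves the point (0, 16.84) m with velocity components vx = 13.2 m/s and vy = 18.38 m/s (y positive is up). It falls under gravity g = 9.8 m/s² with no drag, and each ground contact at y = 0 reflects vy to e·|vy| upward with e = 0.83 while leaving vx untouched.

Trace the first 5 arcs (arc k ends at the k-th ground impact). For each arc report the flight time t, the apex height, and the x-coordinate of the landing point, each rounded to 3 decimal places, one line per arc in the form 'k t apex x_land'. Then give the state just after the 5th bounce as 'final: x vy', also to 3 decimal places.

Arc 1: start y=16.840, vy=18.380 → t=4.513, apex=34.076, x_land=59.566, impact vy=-25.844
  bounce: vy ← 0.83·25.844 = 21.450
Arc 2: start y=0.000, vy=21.450 → t=4.378, apex=23.475, x_land=117.350, impact vy=-21.450
  bounce: vy ← 0.83·21.450 = 17.804
Arc 3: start y=0.000, vy=17.804 → t=3.633, apex=16.172, x_land=165.311, impact vy=-17.804
  bounce: vy ← 0.83·17.804 = 14.777
Arc 4: start y=0.000, vy=14.777 → t=3.016, apex=11.141, x_land=205.119, impact vy=-14.777
  bounce: vy ← 0.83·14.777 = 12.265
Arc 5: start y=0.000, vy=12.265 → t=2.503, apex=7.675, x_land=238.159, impact vy=-12.265
  bounce: vy ← 0.83·12.265 = 10.180

1 4.513 34.076 59.566
2 4.378 23.475 117.350
3 3.633 16.172 165.311
4 3.016 11.141 205.119
5 2.503 7.675 238.159
final: 238.159 10.180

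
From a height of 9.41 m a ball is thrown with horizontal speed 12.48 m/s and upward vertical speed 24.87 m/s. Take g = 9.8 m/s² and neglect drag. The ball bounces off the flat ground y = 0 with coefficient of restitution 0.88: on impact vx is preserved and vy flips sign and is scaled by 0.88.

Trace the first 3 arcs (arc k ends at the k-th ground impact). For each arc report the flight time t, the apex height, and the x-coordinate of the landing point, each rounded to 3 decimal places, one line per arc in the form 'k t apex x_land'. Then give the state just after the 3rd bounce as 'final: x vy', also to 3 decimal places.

Arc 1: start y=9.410, vy=24.870 → t=5.429, apex=40.967, x_land=67.757, impact vy=-28.336
  bounce: vy ← 0.88·28.336 = 24.936
Arc 2: start y=0.000, vy=24.936 → t=5.089, apex=31.725, x_land=131.267, impact vy=-24.936
  bounce: vy ← 0.88·24.936 = 21.944
Arc 3: start y=0.000, vy=21.944 → t=4.478, apex=24.568, x_land=187.157, impact vy=-21.944
  bounce: vy ← 0.88·21.944 = 19.310

1 5.429 40.967 67.757
2 5.089 31.725 131.267
3 4.478 24.568 187.157
final: 187.157 19.310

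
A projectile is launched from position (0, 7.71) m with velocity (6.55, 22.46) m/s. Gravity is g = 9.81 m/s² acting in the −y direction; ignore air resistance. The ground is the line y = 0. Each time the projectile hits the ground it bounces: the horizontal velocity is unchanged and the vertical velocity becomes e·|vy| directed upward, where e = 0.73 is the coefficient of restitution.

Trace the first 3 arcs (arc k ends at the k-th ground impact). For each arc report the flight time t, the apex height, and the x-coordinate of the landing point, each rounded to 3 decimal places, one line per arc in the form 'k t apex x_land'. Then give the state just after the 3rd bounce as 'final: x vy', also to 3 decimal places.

Arc 1: start y=7.710, vy=22.460 → t=4.900, apex=33.421, x_land=32.094, impact vy=-25.607
  bounce: vy ← 0.73·25.607 = 18.693
Arc 2: start y=0.000, vy=18.693 → t=3.811, apex=17.810, x_land=57.056, impact vy=-18.693
  bounce: vy ← 0.73·18.693 = 13.646
Arc 3: start y=0.000, vy=13.646 → t=2.782, apex=9.491, x_land=75.279, impact vy=-13.646
  bounce: vy ← 0.73·13.646 = 9.962

1 4.900 33.421 32.094
2 3.811 17.810 57.056
3 2.782 9.491 75.279
final: 75.279 9.962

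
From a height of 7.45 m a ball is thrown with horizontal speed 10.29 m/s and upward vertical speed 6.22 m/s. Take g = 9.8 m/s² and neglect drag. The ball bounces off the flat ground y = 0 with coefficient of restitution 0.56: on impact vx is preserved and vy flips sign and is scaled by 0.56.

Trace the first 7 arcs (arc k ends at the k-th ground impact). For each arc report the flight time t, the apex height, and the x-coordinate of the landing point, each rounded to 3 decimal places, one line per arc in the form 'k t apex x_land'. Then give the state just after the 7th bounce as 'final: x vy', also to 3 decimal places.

Arc 1: start y=7.450, vy=6.220 → t=2.022, apex=9.424, x_land=20.801, impact vy=-13.591
  bounce: vy ← 0.56·13.591 = 7.611
Arc 2: start y=0.000, vy=7.611 → t=1.553, apex=2.955, x_land=36.784, impact vy=-7.611
  bounce: vy ← 0.56·7.611 = 4.262
Arc 3: start y=0.000, vy=4.262 → t=0.870, apex=0.927, x_land=45.734, impact vy=-4.262
  bounce: vy ← 0.56·4.262 = 2.387
Arc 4: start y=0.000, vy=2.387 → t=0.487, apex=0.291, x_land=50.747, impact vy=-2.387
  bounce: vy ← 0.56·2.387 = 1.337
Arc 5: start y=0.000, vy=1.337 → t=0.273, apex=0.091, x_land=53.553, impact vy=-1.337
  bounce: vy ← 0.56·1.337 = 0.748
Arc 6: start y=0.000, vy=0.748 → t=0.153, apex=0.029, x_land=55.125, impact vy=-0.748
  bounce: vy ← 0.56·0.748 = 0.419
Arc 7: start y=0.000, vy=0.419 → t=0.086, apex=0.009, x_land=56.005, impact vy=-0.419
  bounce: vy ← 0.56·0.419 = 0.235

1 2.022 9.424 20.801
2 1.553 2.955 36.784
3 0.870 0.927 45.734
4 0.487 0.291 50.747
5 0.273 0.091 53.553
6 0.153 0.029 55.125
7 0.086 0.009 56.005
final: 56.005 0.235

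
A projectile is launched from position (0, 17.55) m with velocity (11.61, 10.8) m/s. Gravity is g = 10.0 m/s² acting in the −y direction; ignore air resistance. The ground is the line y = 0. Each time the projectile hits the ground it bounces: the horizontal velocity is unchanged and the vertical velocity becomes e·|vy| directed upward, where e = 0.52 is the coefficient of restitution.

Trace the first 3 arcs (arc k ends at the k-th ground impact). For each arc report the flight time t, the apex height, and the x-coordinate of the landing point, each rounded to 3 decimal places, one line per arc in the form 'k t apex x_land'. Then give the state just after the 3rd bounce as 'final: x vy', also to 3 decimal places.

1 3.242 23.382 37.645
2 2.249 6.322 63.756
3 1.169 1.710 77.334
final: 77.334 3.041

Arc 1: start y=17.550, vy=10.800 → t=3.242, apex=23.382, x_land=37.645, impact vy=-21.625
  bounce: vy ← 0.52·21.625 = 11.245
Arc 2: start y=0.000, vy=11.245 → t=2.249, apex=6.322, x_land=63.756, impact vy=-11.245
  bounce: vy ← 0.52·11.245 = 5.847
Arc 3: start y=0.000, vy=5.847 → t=1.169, apex=1.710, x_land=77.334, impact vy=-5.847
  bounce: vy ← 0.52·5.847 = 3.041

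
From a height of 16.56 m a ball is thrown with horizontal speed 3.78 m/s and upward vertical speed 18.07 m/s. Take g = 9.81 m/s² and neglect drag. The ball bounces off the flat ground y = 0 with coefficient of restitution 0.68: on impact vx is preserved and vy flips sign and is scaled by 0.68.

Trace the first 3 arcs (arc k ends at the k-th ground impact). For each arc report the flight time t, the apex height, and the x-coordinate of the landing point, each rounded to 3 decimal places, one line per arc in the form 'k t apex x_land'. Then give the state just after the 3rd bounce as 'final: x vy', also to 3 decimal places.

1 4.444 33.202 16.797
2 3.538 15.353 30.172
3 2.406 7.099 39.267
final: 39.267 8.025

Arc 1: start y=16.560, vy=18.070 → t=4.444, apex=33.202, x_land=16.797, impact vy=-25.523
  bounce: vy ← 0.68·25.523 = 17.356
Arc 2: start y=0.000, vy=17.356 → t=3.538, apex=15.353, x_land=30.172, impact vy=-17.356
  bounce: vy ← 0.68·17.356 = 11.802
Arc 3: start y=0.000, vy=11.802 → t=2.406, apex=7.099, x_land=39.267, impact vy=-11.802
  bounce: vy ← 0.68·11.802 = 8.025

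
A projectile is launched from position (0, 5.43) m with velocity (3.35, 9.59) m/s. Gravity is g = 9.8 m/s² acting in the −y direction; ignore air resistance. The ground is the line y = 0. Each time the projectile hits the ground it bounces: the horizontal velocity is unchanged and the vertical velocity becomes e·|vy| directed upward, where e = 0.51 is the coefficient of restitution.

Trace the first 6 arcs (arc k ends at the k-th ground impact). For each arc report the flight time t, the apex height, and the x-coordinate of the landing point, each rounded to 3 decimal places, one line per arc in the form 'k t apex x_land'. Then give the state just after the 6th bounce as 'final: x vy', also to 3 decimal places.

1 2.416 10.122 8.093
2 1.466 2.633 13.004
3 0.748 0.685 15.509
4 0.381 0.178 16.786
5 0.194 0.046 17.438
6 0.099 0.012 17.770
final: 17.770 0.248

Arc 1: start y=5.430, vy=9.590 → t=2.416, apex=10.122, x_land=8.093, impact vy=-14.085
  bounce: vy ← 0.51·14.085 = 7.184
Arc 2: start y=0.000, vy=7.184 → t=1.466, apex=2.633, x_land=13.004, impact vy=-7.184
  bounce: vy ← 0.51·7.184 = 3.664
Arc 3: start y=0.000, vy=3.664 → t=0.748, apex=0.685, x_land=15.509, impact vy=-3.664
  bounce: vy ← 0.51·3.664 = 1.868
Arc 4: start y=0.000, vy=1.868 → t=0.381, apex=0.178, x_land=16.786, impact vy=-1.868
  bounce: vy ← 0.51·1.868 = 0.953
Arc 5: start y=0.000, vy=0.953 → t=0.194, apex=0.046, x_land=17.438, impact vy=-0.953
  bounce: vy ← 0.51·0.953 = 0.486
Arc 6: start y=0.000, vy=0.486 → t=0.099, apex=0.012, x_land=17.770, impact vy=-0.486
  bounce: vy ← 0.51·0.486 = 0.248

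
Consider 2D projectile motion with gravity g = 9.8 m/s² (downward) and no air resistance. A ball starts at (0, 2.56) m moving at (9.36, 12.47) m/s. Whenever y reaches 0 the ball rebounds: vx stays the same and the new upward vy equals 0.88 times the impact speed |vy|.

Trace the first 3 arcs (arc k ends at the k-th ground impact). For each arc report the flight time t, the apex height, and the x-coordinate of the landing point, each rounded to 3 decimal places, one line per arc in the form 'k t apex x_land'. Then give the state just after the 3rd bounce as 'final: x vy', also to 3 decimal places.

1 2.736 10.494 25.608
2 2.576 8.126 49.715
3 2.267 6.293 70.930
final: 70.930 9.773

Arc 1: start y=2.560, vy=12.470 → t=2.736, apex=10.494, x_land=25.608, impact vy=-14.341
  bounce: vy ← 0.88·14.341 = 12.620
Arc 2: start y=0.000, vy=12.620 → t=2.576, apex=8.126, x_land=49.715, impact vy=-12.620
  bounce: vy ← 0.88·12.620 = 11.106
Arc 3: start y=0.000, vy=11.106 → t=2.267, apex=6.293, x_land=70.930, impact vy=-11.106
  bounce: vy ← 0.88·11.106 = 9.773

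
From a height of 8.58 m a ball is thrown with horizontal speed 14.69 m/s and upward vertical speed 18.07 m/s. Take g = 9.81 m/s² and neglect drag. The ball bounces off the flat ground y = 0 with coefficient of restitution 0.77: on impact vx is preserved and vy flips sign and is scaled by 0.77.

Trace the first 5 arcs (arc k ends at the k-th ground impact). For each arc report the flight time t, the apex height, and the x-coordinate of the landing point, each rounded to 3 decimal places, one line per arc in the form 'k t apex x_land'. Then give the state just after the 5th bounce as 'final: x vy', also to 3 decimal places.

1 4.110 25.222 60.371
2 3.492 14.954 111.671
3 2.689 8.866 151.171
4 2.071 5.257 181.587
5 1.594 3.117 205.007
final: 205.007 6.021

Arc 1: start y=8.580, vy=18.070 → t=4.110, apex=25.222, x_land=60.371, impact vy=-22.246
  bounce: vy ← 0.77·22.246 = 17.129
Arc 2: start y=0.000, vy=17.129 → t=3.492, apex=14.954, x_land=111.671, impact vy=-17.129
  bounce: vy ← 0.77·17.129 = 13.189
Arc 3: start y=0.000, vy=13.189 → t=2.689, apex=8.866, x_land=151.171, impact vy=-13.189
  bounce: vy ← 0.77·13.189 = 10.156
Arc 4: start y=0.000, vy=10.156 → t=2.071, apex=5.257, x_land=181.587, impact vy=-10.156
  bounce: vy ← 0.77·10.156 = 7.820
Arc 5: start y=0.000, vy=7.820 → t=1.594, apex=3.117, x_land=205.007, impact vy=-7.820
  bounce: vy ← 0.77·7.820 = 6.021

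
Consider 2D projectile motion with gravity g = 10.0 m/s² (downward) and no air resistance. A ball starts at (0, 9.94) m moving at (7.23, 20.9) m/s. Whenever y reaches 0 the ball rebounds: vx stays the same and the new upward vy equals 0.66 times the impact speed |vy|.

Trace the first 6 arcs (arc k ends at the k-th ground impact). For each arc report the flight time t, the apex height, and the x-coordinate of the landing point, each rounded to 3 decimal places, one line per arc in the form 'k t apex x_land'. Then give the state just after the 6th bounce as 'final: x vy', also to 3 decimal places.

1 4.611 31.780 33.338
2 3.328 13.844 57.399
3 2.196 6.030 73.279
4 1.450 2.627 83.760
5 0.957 1.144 90.677
6 0.631 0.498 95.243
final: 95.243 2.084

Arc 1: start y=9.940, vy=20.900 → t=4.611, apex=31.780, x_land=33.338, impact vy=-25.211
  bounce: vy ← 0.66·25.211 = 16.639
Arc 2: start y=0.000, vy=16.639 → t=3.328, apex=13.844, x_land=57.399, impact vy=-16.639
  bounce: vy ← 0.66·16.639 = 10.982
Arc 3: start y=0.000, vy=10.982 → t=2.196, apex=6.030, x_land=73.279, impact vy=-10.982
  bounce: vy ← 0.66·10.982 = 7.248
Arc 4: start y=0.000, vy=7.248 → t=1.450, apex=2.627, x_land=83.760, impact vy=-7.248
  bounce: vy ← 0.66·7.248 = 4.784
Arc 5: start y=0.000, vy=4.784 → t=0.957, apex=1.144, x_land=90.677, impact vy=-4.784
  bounce: vy ← 0.66·4.784 = 3.157
Arc 6: start y=0.000, vy=3.157 → t=0.631, apex=0.498, x_land=95.243, impact vy=-3.157
  bounce: vy ← 0.66·3.157 = 2.084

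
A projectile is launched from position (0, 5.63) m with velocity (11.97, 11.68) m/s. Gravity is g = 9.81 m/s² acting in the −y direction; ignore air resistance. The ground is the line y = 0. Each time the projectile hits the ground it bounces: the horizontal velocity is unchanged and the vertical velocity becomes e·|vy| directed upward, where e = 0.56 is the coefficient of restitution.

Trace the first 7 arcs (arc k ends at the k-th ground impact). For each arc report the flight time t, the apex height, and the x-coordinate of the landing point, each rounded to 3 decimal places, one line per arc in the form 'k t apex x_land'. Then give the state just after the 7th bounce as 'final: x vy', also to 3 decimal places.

1 2.792 12.583 33.424
2 1.794 3.946 54.897
3 1.005 1.237 66.921
4 0.563 0.388 73.655
5 0.315 0.122 77.426
6 0.176 0.038 79.538
7 0.099 0.012 80.721
final: 80.721 0.271

Arc 1: start y=5.630, vy=11.680 → t=2.792, apex=12.583, x_land=33.424, impact vy=-15.713
  bounce: vy ← 0.56·15.713 = 8.799
Arc 2: start y=0.000, vy=8.799 → t=1.794, apex=3.946, x_land=54.897, impact vy=-8.799
  bounce: vy ← 0.56·8.799 = 4.927
Arc 3: start y=0.000, vy=4.927 → t=1.005, apex=1.237, x_land=66.921, impact vy=-4.927
  bounce: vy ← 0.56·4.927 = 2.759
Arc 4: start y=0.000, vy=2.759 → t=0.563, apex=0.388, x_land=73.655, impact vy=-2.759
  bounce: vy ← 0.56·2.759 = 1.545
Arc 5: start y=0.000, vy=1.545 → t=0.315, apex=0.122, x_land=77.426, impact vy=-1.545
  bounce: vy ← 0.56·1.545 = 0.865
Arc 6: start y=0.000, vy=0.865 → t=0.176, apex=0.038, x_land=79.538, impact vy=-0.865
  bounce: vy ← 0.56·0.865 = 0.485
Arc 7: start y=0.000, vy=0.485 → t=0.099, apex=0.012, x_land=80.721, impact vy=-0.485
  bounce: vy ← 0.56·0.485 = 0.271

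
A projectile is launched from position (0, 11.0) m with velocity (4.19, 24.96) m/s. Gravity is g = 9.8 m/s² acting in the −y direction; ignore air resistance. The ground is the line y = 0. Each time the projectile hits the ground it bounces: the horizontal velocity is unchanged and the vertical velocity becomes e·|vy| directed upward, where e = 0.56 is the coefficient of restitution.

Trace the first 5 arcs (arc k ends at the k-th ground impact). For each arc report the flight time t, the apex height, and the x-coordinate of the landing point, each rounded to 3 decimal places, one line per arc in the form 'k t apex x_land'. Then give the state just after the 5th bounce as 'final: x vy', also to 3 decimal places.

Arc 1: start y=11.000, vy=24.960 → t=5.502, apex=42.786, x_land=23.053, impact vy=-28.959
  bounce: vy ← 0.56·28.959 = 16.217
Arc 2: start y=0.000, vy=16.217 → t=3.310, apex=13.418, x_land=36.920, impact vy=-16.217
  bounce: vy ← 0.56·16.217 = 9.081
Arc 3: start y=0.000, vy=9.081 → t=1.853, apex=4.208, x_land=44.686, impact vy=-9.081
  bounce: vy ← 0.56·9.081 = 5.086
Arc 4: start y=0.000, vy=5.086 → t=1.038, apex=1.320, x_land=49.034, impact vy=-5.086
  bounce: vy ← 0.56·5.086 = 2.848
Arc 5: start y=0.000, vy=2.848 → t=0.581, apex=0.414, x_land=51.470, impact vy=-2.848
  bounce: vy ← 0.56·2.848 = 1.595

1 5.502 42.786 23.053
2 3.310 13.418 36.920
3 1.853 4.208 44.686
4 1.038 1.320 49.034
5 0.581 0.414 51.470
final: 51.470 1.595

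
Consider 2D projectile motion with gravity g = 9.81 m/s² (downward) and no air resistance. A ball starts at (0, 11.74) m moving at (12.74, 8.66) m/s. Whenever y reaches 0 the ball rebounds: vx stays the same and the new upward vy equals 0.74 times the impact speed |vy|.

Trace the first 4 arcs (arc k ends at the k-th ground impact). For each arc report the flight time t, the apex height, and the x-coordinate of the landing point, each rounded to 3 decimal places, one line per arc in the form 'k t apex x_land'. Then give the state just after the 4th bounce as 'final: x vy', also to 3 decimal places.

Arc 1: start y=11.740, vy=8.660 → t=2.664, apex=15.562, x_land=33.939, impact vy=-17.474
  bounce: vy ← 0.74·17.474 = 12.931
Arc 2: start y=0.000, vy=12.931 → t=2.636, apex=8.522, x_land=67.525, impact vy=-12.931
  bounce: vy ← 0.74·12.931 = 9.569
Arc 3: start y=0.000, vy=9.569 → t=1.951, apex=4.667, x_land=92.378, impact vy=-9.569
  bounce: vy ← 0.74·9.569 = 7.081
Arc 4: start y=0.000, vy=7.081 → t=1.444, apex=2.555, x_land=110.769, impact vy=-7.081
  bounce: vy ← 0.74·7.081 = 5.240

1 2.664 15.562 33.939
2 2.636 8.522 67.525
3 1.951 4.667 92.378
4 1.444 2.555 110.769
final: 110.769 5.240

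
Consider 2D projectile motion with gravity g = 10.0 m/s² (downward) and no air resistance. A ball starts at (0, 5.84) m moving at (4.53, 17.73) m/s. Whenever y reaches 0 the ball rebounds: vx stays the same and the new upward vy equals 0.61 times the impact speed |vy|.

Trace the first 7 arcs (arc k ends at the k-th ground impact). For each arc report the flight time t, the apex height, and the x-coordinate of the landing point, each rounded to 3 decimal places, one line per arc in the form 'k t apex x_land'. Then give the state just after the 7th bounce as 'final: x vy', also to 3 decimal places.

Arc 1: start y=5.840, vy=17.730 → t=3.849, apex=21.558, x_land=17.438, impact vy=-20.764
  bounce: vy ← 0.61·20.764 = 12.666
Arc 2: start y=0.000, vy=12.666 → t=2.533, apex=8.022, x_land=28.913, impact vy=-12.666
  bounce: vy ← 0.61·12.666 = 7.726
Arc 3: start y=0.000, vy=7.726 → t=1.545, apex=2.985, x_land=35.914, impact vy=-7.726
  bounce: vy ← 0.61·7.726 = 4.713
Arc 4: start y=0.000, vy=4.713 → t=0.943, apex=1.111, x_land=40.184, impact vy=-4.713
  bounce: vy ← 0.61·4.713 = 2.875
Arc 5: start y=0.000, vy=2.875 → t=0.575, apex=0.413, x_land=42.788, impact vy=-2.875
  bounce: vy ← 0.61·2.875 = 1.754
Arc 6: start y=0.000, vy=1.754 → t=0.351, apex=0.154, x_land=44.377, impact vy=-1.754
  bounce: vy ← 0.61·1.754 = 1.070
Arc 7: start y=0.000, vy=1.070 → t=0.214, apex=0.057, x_land=45.346, impact vy=-1.070
  bounce: vy ← 0.61·1.070 = 0.653

1 3.849 21.558 17.438
2 2.533 8.022 28.913
3 1.545 2.985 35.914
4 0.943 1.111 40.184
5 0.575 0.413 42.788
6 0.351 0.154 44.377
7 0.214 0.057 45.346
final: 45.346 0.653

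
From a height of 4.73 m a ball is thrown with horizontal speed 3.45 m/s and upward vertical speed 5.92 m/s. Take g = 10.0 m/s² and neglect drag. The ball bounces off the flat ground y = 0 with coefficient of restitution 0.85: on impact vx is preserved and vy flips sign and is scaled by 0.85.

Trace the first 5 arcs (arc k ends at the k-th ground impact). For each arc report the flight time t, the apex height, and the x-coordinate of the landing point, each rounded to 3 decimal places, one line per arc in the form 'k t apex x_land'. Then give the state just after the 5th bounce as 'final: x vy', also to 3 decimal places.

Arc 1: start y=4.730, vy=5.920 → t=1.731, apex=6.482, x_land=5.971, impact vy=-11.386
  bounce: vy ← 0.85·11.386 = 9.678
Arc 2: start y=0.000, vy=9.678 → t=1.936, apex=4.683, x_land=12.649, impact vy=-9.678
  bounce: vy ← 0.85·9.678 = 8.227
Arc 3: start y=0.000, vy=8.227 → t=1.645, apex=3.384, x_land=18.325, impact vy=-8.227
  bounce: vy ← 0.85·8.227 = 6.993
Arc 4: start y=0.000, vy=6.993 → t=1.399, apex=2.445, x_land=23.150, impact vy=-6.993
  bounce: vy ← 0.85·6.993 = 5.944
Arc 5: start y=0.000, vy=5.944 → t=1.189, apex=1.766, x_land=27.251, impact vy=-5.944
  bounce: vy ← 0.85·5.944 = 5.052

1 1.731 6.482 5.971
2 1.936 4.683 12.649
3 1.645 3.384 18.325
4 1.399 2.445 23.150
5 1.189 1.766 27.251
final: 27.251 5.052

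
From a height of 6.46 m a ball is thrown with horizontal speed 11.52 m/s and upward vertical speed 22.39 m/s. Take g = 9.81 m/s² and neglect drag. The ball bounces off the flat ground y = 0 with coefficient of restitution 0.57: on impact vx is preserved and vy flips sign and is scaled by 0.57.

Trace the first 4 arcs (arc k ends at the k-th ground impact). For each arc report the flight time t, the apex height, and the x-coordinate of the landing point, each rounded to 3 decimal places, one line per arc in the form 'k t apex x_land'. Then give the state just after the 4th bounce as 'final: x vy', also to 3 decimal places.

Arc 1: start y=6.460, vy=22.390 → t=4.837, apex=32.011, x_land=55.722, impact vy=-25.061
  bounce: vy ← 0.57·25.061 = 14.285
Arc 2: start y=0.000, vy=14.285 → t=2.912, apex=10.400, x_land=89.272, impact vy=-14.285
  bounce: vy ← 0.57·14.285 = 8.142
Arc 3: start y=0.000, vy=8.142 → t=1.660, apex=3.379, x_land=108.395, impact vy=-8.142
  bounce: vy ← 0.57·8.142 = 4.641
Arc 4: start y=0.000, vy=4.641 → t=0.946, apex=1.098, x_land=119.296, impact vy=-4.641
  bounce: vy ← 0.57·4.641 = 2.645

1 4.837 32.011 55.722
2 2.912 10.400 89.272
3 1.660 3.379 108.395
4 0.946 1.098 119.296
final: 119.296 2.645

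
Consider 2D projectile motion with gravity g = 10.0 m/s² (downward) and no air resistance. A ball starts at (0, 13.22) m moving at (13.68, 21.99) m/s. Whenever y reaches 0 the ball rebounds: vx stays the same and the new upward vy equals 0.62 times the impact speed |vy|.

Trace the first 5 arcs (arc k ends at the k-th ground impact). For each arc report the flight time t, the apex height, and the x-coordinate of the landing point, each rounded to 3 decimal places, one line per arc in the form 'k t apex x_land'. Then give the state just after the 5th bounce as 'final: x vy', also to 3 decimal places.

Arc 1: start y=13.220, vy=21.990 → t=4.934, apex=37.398, x_land=67.496, impact vy=-27.349
  bounce: vy ← 0.62·27.349 = 16.956
Arc 2: start y=0.000, vy=16.956 → t=3.391, apex=14.376, x_land=113.888, impact vy=-16.956
  bounce: vy ← 0.62·16.956 = 10.513
Arc 3: start y=0.000, vy=10.513 → t=2.103, apex=5.526, x_land=142.651, impact vy=-10.513
  bounce: vy ← 0.62·10.513 = 6.518
Arc 4: start y=0.000, vy=6.518 → t=1.304, apex=2.124, x_land=160.485, impact vy=-6.518
  bounce: vy ← 0.62·6.518 = 4.041
Arc 5: start y=0.000, vy=4.041 → t=0.808, apex=0.817, x_land=171.541, impact vy=-4.041
  bounce: vy ← 0.62·4.041 = 2.506

1 4.934 37.398 67.496
2 3.391 14.376 113.888
3 2.103 5.526 142.651
4 1.304 2.124 160.485
5 0.808 0.817 171.541
final: 171.541 2.506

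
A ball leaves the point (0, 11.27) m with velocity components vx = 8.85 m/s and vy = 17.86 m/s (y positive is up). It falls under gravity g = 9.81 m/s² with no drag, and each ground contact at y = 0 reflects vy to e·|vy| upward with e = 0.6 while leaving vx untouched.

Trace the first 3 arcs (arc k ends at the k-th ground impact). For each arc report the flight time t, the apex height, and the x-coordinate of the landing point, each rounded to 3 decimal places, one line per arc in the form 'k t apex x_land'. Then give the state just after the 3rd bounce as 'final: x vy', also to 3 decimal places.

Arc 1: start y=11.270, vy=17.860 → t=4.190, apex=27.528, x_land=37.078, impact vy=-23.240
  bounce: vy ← 0.6·23.240 = 13.944
Arc 2: start y=0.000, vy=13.944 → t=2.843, apex=9.910, x_land=62.237, impact vy=-13.944
  bounce: vy ← 0.6·13.944 = 8.366
Arc 3: start y=0.000, vy=8.366 → t=1.706, apex=3.568, x_land=77.332, impact vy=-8.366
  bounce: vy ← 0.6·8.366 = 5.020

1 4.190 27.528 37.078
2 2.843 9.910 62.237
3 1.706 3.568 77.332
final: 77.332 5.020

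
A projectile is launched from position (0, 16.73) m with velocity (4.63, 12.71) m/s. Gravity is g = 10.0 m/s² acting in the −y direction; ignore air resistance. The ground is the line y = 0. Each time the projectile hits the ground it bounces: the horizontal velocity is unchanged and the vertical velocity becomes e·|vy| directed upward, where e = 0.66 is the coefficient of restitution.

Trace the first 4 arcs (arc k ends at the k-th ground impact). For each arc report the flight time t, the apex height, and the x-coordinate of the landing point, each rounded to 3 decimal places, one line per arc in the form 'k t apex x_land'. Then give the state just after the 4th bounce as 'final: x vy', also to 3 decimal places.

Arc 1: start y=16.730, vy=12.710 → t=3.498, apex=24.807, x_land=16.198, impact vy=-22.274
  bounce: vy ← 0.66·22.274 = 14.701
Arc 2: start y=0.000, vy=14.701 → t=2.940, apex=10.806, x_land=29.811, impact vy=-14.701
  bounce: vy ← 0.66·14.701 = 9.703
Arc 3: start y=0.000, vy=9.703 → t=1.941, apex=4.707, x_land=38.796, impact vy=-9.703
  bounce: vy ← 0.66·9.703 = 6.404
Arc 4: start y=0.000, vy=6.404 → t=1.281, apex=2.050, x_land=44.725, impact vy=-6.404
  bounce: vy ← 0.66·6.404 = 4.226

1 3.498 24.807 16.198
2 2.940 10.806 29.811
3 1.941 4.707 38.796
4 1.281 2.050 44.725
final: 44.725 4.226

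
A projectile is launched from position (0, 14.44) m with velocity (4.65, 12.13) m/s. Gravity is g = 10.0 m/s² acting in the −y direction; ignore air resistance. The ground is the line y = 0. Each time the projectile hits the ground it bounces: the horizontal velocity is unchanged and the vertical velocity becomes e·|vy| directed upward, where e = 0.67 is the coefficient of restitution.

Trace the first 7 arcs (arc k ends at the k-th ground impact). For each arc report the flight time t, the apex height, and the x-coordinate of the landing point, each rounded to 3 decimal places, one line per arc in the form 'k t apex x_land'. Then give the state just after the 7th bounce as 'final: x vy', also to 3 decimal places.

1 3.301 21.797 15.349
2 2.798 9.785 28.359
3 1.875 4.392 37.076
4 1.256 1.972 42.916
5 0.841 0.885 46.828
6 0.564 0.397 49.450
7 0.378 0.178 51.207
final: 51.207 1.265

Arc 1: start y=14.440, vy=12.130 → t=3.301, apex=21.797, x_land=15.349, impact vy=-20.879
  bounce: vy ← 0.67·20.879 = 13.989
Arc 2: start y=0.000, vy=13.989 → t=2.798, apex=9.785, x_land=28.359, impact vy=-13.989
  bounce: vy ← 0.67·13.989 = 9.373
Arc 3: start y=0.000, vy=9.373 → t=1.875, apex=4.392, x_land=37.076, impact vy=-9.373
  bounce: vy ← 0.67·9.373 = 6.280
Arc 4: start y=0.000, vy=6.280 → t=1.256, apex=1.972, x_land=42.916, impact vy=-6.280
  bounce: vy ← 0.67·6.280 = 4.207
Arc 5: start y=0.000, vy=4.207 → t=0.841, apex=0.885, x_land=46.828, impact vy=-4.207
  bounce: vy ← 0.67·4.207 = 2.819
Arc 6: start y=0.000, vy=2.819 → t=0.564, apex=0.397, x_land=49.450, impact vy=-2.819
  bounce: vy ← 0.67·2.819 = 1.889
Arc 7: start y=0.000, vy=1.889 → t=0.378, apex=0.178, x_land=51.207, impact vy=-1.889
  bounce: vy ← 0.67·1.889 = 1.265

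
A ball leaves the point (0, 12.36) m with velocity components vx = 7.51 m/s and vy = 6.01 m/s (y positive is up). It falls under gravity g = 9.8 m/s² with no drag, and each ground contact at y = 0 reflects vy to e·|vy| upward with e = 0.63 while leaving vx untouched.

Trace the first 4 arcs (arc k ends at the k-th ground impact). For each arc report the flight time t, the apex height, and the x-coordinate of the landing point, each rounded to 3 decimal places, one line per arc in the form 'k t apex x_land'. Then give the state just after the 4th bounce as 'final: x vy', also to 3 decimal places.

Arc 1: start y=12.360, vy=6.010 → t=2.316, apex=14.203, x_land=17.391, impact vy=-16.685
  bounce: vy ← 0.63·16.685 = 10.511
Arc 2: start y=0.000, vy=10.511 → t=2.145, apex=5.637, x_land=33.502, impact vy=-10.511
  bounce: vy ← 0.63·10.511 = 6.622
Arc 3: start y=0.000, vy=6.622 → t=1.351, apex=2.237, x_land=43.651, impact vy=-6.622
  bounce: vy ← 0.63·6.622 = 4.172
Arc 4: start y=0.000, vy=4.172 → t=0.851, apex=0.888, x_land=50.045, impact vy=-4.172
  bounce: vy ← 0.63·4.172 = 2.628

1 2.316 14.203 17.391
2 2.145 5.637 33.502
3 1.351 2.237 43.651
4 0.851 0.888 50.045
final: 50.045 2.628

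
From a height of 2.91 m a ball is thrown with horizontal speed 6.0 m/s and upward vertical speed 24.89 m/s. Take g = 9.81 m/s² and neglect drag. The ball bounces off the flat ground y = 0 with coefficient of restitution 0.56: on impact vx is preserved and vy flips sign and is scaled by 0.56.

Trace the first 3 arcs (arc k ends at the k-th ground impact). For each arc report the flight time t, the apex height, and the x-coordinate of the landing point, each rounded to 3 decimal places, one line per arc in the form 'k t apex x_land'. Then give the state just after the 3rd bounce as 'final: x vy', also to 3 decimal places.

Arc 1: start y=2.910, vy=24.890 → t=5.189, apex=34.486, x_land=31.133, impact vy=-26.012
  bounce: vy ← 0.56·26.012 = 14.567
Arc 2: start y=0.000, vy=14.567 → t=2.970, apex=10.815, x_land=48.951, impact vy=-14.567
  bounce: vy ← 0.56·14.567 = 8.157
Arc 3: start y=0.000, vy=8.157 → t=1.663, apex=3.391, x_land=58.929, impact vy=-8.157
  bounce: vy ← 0.56·8.157 = 4.568

1 5.189 34.486 31.133
2 2.970 10.815 48.951
3 1.663 3.391 58.929
final: 58.929 4.568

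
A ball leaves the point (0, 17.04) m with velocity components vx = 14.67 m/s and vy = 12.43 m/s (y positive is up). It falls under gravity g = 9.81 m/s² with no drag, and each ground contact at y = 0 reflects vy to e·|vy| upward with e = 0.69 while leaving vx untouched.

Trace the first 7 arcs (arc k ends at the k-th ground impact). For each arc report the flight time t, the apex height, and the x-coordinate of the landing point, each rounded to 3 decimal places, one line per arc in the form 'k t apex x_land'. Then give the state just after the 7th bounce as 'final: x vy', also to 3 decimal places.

Arc 1: start y=17.040, vy=12.430 → t=3.521, apex=24.915, x_land=51.651, impact vy=-22.109
  bounce: vy ← 0.69·22.109 = 15.256
Arc 2: start y=0.000, vy=15.256 → t=3.110, apex=11.862, x_land=97.277, impact vy=-15.256
  bounce: vy ← 0.69·15.256 = 10.526
Arc 3: start y=0.000, vy=10.526 → t=2.146, apex=5.647, x_land=128.760, impact vy=-10.526
  bounce: vy ← 0.69·10.526 = 7.263
Arc 4: start y=0.000, vy=7.263 → t=1.481, apex=2.689, x_land=150.483, impact vy=-7.263
  bounce: vy ← 0.69·7.263 = 5.012
Arc 5: start y=0.000, vy=5.012 → t=1.022, apex=1.280, x_land=165.472, impact vy=-5.012
  bounce: vy ← 0.69·5.012 = 3.458
Arc 6: start y=0.000, vy=3.458 → t=0.705, apex=0.609, x_land=175.814, impact vy=-3.458
  bounce: vy ← 0.69·3.458 = 2.386
Arc 7: start y=0.000, vy=2.386 → t=0.486, apex=0.290, x_land=182.950, impact vy=-2.386
  bounce: vy ← 0.69·2.386 = 1.646

1 3.521 24.915 51.651
2 3.110 11.862 97.277
3 2.146 5.647 128.760
4 1.481 2.689 150.483
5 1.022 1.280 165.472
6 0.705 0.609 175.814
7 0.486 0.290 182.950
final: 182.950 1.646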